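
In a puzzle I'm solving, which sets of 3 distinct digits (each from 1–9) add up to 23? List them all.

{6,8,9}

3 distinct digits from 1–9 sum between 6 and 24.
Only one set works: {6,8,9}.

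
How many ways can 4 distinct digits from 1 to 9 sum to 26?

5

4 distinct digits from 1–9 sum between 10 and 30.
Enumerating: {2,7,8,9}, {3,6,8,9}, {4,5,8,9}, {4,6,7,9}, {5,6,7,8}.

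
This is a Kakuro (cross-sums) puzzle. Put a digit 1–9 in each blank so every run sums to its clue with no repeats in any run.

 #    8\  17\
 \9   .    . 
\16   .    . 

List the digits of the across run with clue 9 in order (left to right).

1 8

16 in 2 cells must be {7,9}; 17 in 2 cells must be {8,9}.
The 9 across and the 17 down share only 8, so R1C2 = 8.
The 16 across and the 8 down share only 7, so R2C1 = 7.
R2C2 = 16 − 7 = 9 completes the 16 across.
R1C1 = 9 − 8 = 1 completes the 9 across.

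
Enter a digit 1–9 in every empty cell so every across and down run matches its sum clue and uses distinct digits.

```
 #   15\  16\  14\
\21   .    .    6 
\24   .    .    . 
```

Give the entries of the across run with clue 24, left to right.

24 in 3 cells must be {7,8,9}; 16 in 2 cells must be {7,9}.
Given what's placed, R1C2 must be 7 to fit the 21 across and 16 down.
R2C2 = 16 − 7 = 9 completes the 16 down.
R2C3 = 14 − 6 = 8 completes the 14 down.
R1C1 = 21 − 13 = 8 completes the 21 across.
R2C1 = 24 − 17 = 7 completes the 24 across.

7, 9, 8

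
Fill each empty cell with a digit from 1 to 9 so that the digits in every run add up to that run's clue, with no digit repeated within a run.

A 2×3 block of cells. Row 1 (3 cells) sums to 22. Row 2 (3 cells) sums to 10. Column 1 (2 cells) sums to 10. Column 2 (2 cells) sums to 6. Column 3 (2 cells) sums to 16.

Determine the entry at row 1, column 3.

16 in 2 cells must be {7,9}.
The 22 across and the 6 down share only 5, so (1,2) = 5.
Given what's placed, (1,3) must be 9 to fit the 22 across and 16 down.
(2,2) = 6 − 5 = 1 completes the 6 down.
(2,3) = 16 − 9 = 7 completes the 16 down.
(1,1) = 22 − 14 = 8 completes the 22 across.
(2,1) = 10 − 8 = 2 completes the 10 across.

9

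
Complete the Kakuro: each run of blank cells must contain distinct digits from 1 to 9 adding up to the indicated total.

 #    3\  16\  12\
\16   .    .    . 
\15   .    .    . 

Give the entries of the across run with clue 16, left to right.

3 in 2 cells must be {1,2}; 16 in 2 cells must be {7,9}.
Nothing is forced directly, so branch on R1C2, whose candidates are 7 or 9. If R1C2 = 9: that forces R2C2 = 7, R2C1 = 2, after which R2C3 would have to be in {6} for the 15 across but in {3,4,5,7,8,9} for the 12 down — contradiction. So R1C2 = 7.
Given what's placed, R1C1 must be 1 to fit the 16 across and 3 down.
R1C3 = 16 − 8 = 8 completes the 16 across.
R2C1 = 3 − 1 = 2 completes the 3 down.
R2C2 = 16 − 7 = 9 completes the 16 down.
R2C3 = 15 − 11 = 4 completes the 15 across.

1, 7, 8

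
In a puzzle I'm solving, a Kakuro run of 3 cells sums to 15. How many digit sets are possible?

3 distinct digits from 1–9 sum between 6 and 24.

8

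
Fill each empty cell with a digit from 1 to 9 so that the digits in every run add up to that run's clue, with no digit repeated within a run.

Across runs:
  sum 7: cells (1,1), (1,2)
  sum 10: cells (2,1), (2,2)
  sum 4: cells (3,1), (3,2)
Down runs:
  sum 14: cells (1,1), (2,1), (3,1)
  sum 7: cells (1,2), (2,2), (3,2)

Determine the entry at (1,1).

5

4 in 2 cells must be {1,3}; 7 in 3 cells must be {1,2,4}.
The 4 across and the 7 down share only 1, so (3,2) = 1.
(3,1) = 4 − 1 = 3 completes the 4 across.
Nothing is forced directly, so branch on (1,2), whose candidates are 2 or 4. If (1,2) = 4: then (1,1) would have to be in {3} for the 7 across but in {2,4,5,6,7,9} for the 14 down — contradiction. So (1,2) = 2.
(1,1) = 7 − 2 = 5 completes the 7 across.
(2,1) = 14 − 8 = 6 completes the 14 down.
(2,2) = 10 − 6 = 4 completes the 10 across.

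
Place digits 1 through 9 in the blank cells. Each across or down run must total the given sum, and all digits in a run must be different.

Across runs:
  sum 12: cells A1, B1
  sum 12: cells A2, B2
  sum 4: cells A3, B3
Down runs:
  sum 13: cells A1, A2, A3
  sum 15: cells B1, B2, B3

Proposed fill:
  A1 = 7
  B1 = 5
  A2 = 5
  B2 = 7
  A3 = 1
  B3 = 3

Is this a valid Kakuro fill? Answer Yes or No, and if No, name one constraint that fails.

Yes

Across: 7+5=12; 5+7=12; 1+3=4. Down: 7+5+1=13; 5+7+3=15. No digit repeats within any run.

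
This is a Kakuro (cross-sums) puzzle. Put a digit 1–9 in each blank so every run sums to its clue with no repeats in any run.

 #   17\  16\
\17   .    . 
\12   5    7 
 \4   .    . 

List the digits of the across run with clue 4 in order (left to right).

3, 1

17 in 2 cells must be {8,9}; 4 in 2 cells must be {1,3}.
Given what's placed, R1C2 must be 8 to fit the 17 across and 16 down.
Given what's placed, R3C1 must be 3 to fit the 4 across and 17 down.
R3C2 = 4 − 3 = 1 completes the 4 across.
R1C1 = 17 − 8 = 9 completes the 17 across.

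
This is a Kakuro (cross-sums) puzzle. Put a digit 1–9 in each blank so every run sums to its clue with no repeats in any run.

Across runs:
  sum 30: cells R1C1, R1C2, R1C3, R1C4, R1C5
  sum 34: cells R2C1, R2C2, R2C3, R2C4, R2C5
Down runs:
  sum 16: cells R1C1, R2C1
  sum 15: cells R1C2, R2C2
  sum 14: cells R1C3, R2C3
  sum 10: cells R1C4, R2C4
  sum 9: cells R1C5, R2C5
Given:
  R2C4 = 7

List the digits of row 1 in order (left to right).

34 in 5 cells must be {4,6,7,8,9}; 16 in 2 cells must be {7,9}.
R1C4 = 10 − 7 = 3 completes the 10 down.
R2C1 = 9: the only remaining digit allowed by both the 34 across and the 16 down.
R1C1 = 16 − 9 = 7 completes the 16 down.
Nothing is forced directly, so branch on R2C2, whose candidates are 6 or 8. If R2C2 = 8: then R1C2 would have to be in {5,6,9} for the 30 across but in {7} for the 15 down — contradiction. So R2C2 = 6.
R1C2 = 15 − 6 = 9 completes the 15 down.
R2C3 = 8: the only remaining digit allowed by both the 34 across and the 14 down.
R2C5 = 34 − 30 = 4 completes the 34 across.
R1C3 = 14 − 8 = 6 completes the 14 down.
R1C5 = 30 − 25 = 5 completes the 30 across.

7 9 6 3 5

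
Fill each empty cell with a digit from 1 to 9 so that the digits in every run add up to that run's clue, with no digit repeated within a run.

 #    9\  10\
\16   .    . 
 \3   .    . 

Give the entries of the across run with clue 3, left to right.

2 1

16 in 2 cells must be {7,9}; 3 in 2 cells must be {1,2}.
The 16 across and the 9 down share only 7, so R1C1 = 7.
R1C2 = 16 − 7 = 9 completes the 16 across.
R2C1 = 9 − 7 = 2 completes the 9 down.
R2C2 = 3 − 2 = 1 completes the 3 across.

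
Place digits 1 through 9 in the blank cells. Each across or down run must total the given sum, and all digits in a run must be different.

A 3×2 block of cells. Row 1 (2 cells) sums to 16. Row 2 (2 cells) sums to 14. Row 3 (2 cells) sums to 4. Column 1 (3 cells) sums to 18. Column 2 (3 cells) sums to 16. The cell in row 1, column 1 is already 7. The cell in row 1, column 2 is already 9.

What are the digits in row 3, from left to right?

16 in 2 cells must be {7,9}; 4 in 2 cells must be {1,3}.
(3,1) = 3: the only remaining digit allowed by both the 4 across and the 18 down.
(3,2) = 4 − 3 = 1 completes the 4 across.
(2,1) = 18 − 10 = 8 completes the 18 down.
(2,2) = 14 − 8 = 6 completes the 14 across.

3, 1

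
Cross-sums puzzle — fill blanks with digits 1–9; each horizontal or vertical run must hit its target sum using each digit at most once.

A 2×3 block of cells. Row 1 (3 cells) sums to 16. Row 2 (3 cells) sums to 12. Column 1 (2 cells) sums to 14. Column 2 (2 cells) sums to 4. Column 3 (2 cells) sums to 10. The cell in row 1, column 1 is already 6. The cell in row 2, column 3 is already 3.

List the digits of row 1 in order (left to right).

4 in 2 cells must be {1,3}.
(1,3) = 10 − 3 = 7 completes the 10 down.
(2,1) = 14 − 6 = 8 completes the 14 down.
(2,2) = 12 − 11 = 1 completes the 12 across.
(1,2) = 16 − 13 = 3 completes the 16 across.

6, 3, 7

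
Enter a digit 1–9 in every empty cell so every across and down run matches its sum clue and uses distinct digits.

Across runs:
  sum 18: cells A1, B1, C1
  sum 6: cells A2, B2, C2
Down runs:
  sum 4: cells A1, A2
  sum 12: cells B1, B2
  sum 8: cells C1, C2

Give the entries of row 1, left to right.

3 9 6

6 in 3 cells must be {1,2,3}; 4 in 2 cells must be {1,3}.
The 6 across and the 12 down share only 3, so B2 = 3.
B1 = 12 − 3 = 9 completes the 12 down.
Given what's placed, A2 must be 1 to fit the 6 across and 4 down.
C2 = 6 − 4 = 2 completes the 6 across.
A1 = 4 − 1 = 3 completes the 4 down.
C1 = 18 − 12 = 6 completes the 18 across.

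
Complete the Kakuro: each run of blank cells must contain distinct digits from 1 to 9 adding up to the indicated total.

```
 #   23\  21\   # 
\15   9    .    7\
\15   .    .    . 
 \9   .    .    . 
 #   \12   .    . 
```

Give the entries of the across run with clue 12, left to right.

23 in 3 cells must be {6,8,9}; 7 in 3 cells must be {1,2,4}.
R1C2 = 15 − 9 = 6 completes the 15 across.
R3C1 = 6: the only remaining digit allowed by both the 9 across and the 23 down.
Intersecting the 12 across with the 7 down forces R4C3 = 4.
R2C1 = 23 − 15 = 8 completes the 23 down.
R4C2 = 12 − 4 = 8 completes the 12 across.

8 4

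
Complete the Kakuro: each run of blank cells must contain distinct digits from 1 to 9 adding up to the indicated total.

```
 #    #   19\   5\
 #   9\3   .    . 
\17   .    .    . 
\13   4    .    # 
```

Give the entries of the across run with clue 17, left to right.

3 in 2 cells must be {1,2}.
R1C2 = 2: only digit in both the 3-across and 19-down candidate sets.
R1C3 = 3 − 2 = 1 completes the 3 across.
R2C1 = 9 − 4 = 5 completes the 9 down.
R2C3 = 5 − 1 = 4 completes the 5 down.
R3C2 = 13 − 4 = 9 completes the 13 across.
R2C2 = 17 − 9 = 8 completes the 17 across.

5 8 4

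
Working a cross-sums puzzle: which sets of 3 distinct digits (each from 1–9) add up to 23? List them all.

{6,8,9}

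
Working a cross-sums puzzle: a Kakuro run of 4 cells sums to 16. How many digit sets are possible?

8

4 distinct digits from 1–9 sum between 10 and 30.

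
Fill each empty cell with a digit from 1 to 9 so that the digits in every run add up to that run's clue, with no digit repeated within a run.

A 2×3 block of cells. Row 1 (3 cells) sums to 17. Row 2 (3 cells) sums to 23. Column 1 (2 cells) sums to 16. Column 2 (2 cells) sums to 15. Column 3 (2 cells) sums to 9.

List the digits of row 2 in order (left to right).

9 6 8

23 in 3 cells must be {6,8,9}; 16 in 2 cells must be {7,9}.
The 23 across and the 16 down share only 9, so (2,1) = 9.
(1,1) = 16 − 9 = 7 completes the 16 down.
Nothing is forced directly, so branch on (2,2), whose candidates are 6 or 8. If (2,2) = 8: then (1,2) would have to be in {1,2,4,6,8,9} for the 17 across but in {7} for the 15 down — contradiction. So (2,2) = 6.
(1,2) = 15 − 6 = 9 completes the 15 down.
(1,3) = 17 − 16 = 1 completes the 17 across.
(2,3) = 23 − 15 = 8 completes the 23 across.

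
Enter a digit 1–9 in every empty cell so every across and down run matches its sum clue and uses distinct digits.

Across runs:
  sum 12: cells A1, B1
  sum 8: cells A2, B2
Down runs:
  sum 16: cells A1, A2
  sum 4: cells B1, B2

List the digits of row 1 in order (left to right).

9, 3

16 in 2 cells must be {7,9}; 4 in 2 cells must be {1,3}.
The 12 across and the 4 down share only 3, so B1 = 3.
The 8 across and the 16 down share only 7, so A2 = 7.
B2 = 8 − 7 = 1 completes the 8 across.
A1 = 12 − 3 = 9 completes the 12 across.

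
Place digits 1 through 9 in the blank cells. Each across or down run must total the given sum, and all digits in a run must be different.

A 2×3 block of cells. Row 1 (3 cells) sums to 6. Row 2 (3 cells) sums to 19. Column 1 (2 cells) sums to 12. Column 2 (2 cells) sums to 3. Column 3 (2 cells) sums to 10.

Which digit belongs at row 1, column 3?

2

6 in 3 cells must be {1,2,3}; 3 in 2 cells must be {1,2}.
The 6 across and the 12 down share only 3, so (1,1) = 3.
(2,1) = 12 − 3 = 9 completes the 12 down.
Given what's placed, (2,2) must be 2 to fit the 19 across and 3 down.
(2,3) = 19 − 11 = 8 completes the 19 across.
(1,2) = 3 − 2 = 1 completes the 3 down.
(1,3) = 6 − 4 = 2 completes the 6 across.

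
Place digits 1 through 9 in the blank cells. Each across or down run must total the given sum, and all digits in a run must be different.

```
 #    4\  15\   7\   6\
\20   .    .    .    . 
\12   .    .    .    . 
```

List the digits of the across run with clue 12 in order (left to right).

3 6 1 2

4 in 2 cells must be {1,3}.
Only 6 fits R2C2 under both its across sum 12 and down sum 15.
R1C2 = 15 − 6 = 9 completes the 15 down.
Nothing is forced directly, so branch on R1C1, whose candidates are 1 or 3. If R1C1 = 3: that forces R2C1 = 1, R2C4 = 2, after which R1C4 would have to be in {1,2,6,7} for the 20 across but in {4} for the 6 down — contradiction. So R1C1 = 1.
R2C1 = 4 − 1 = 3 completes the 4 down.
No cell is forced outright now. R1C4 can only be 2 or 4 (the digits allowed by both its 20 across and its 6 down). If R1C4 = 2: then R1C3 would have to be in {8} for the 20 across but in {1,2,3,4,5,6} for the 7 down — contradiction. So R1C4 = 4.
R1C3 = 20 − 14 = 6 completes the 20 across.
R2C3 = 7 − 6 = 1 completes the 7 down.
R2C4 = 12 − 10 = 2 completes the 12 across.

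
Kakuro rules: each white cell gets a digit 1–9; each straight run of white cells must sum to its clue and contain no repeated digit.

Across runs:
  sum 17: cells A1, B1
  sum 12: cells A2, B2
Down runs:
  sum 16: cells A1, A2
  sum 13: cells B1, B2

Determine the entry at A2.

7

17 in 2 cells must be {8,9}; 16 in 2 cells must be {7,9}.
The 17 across and the 16 down share only 9, so A1 = 9.
B1 = 17 − 9 = 8 completes the 17 across.
A2 = 16 − 9 = 7 completes the 16 down.
B2 = 12 − 7 = 5 completes the 12 across.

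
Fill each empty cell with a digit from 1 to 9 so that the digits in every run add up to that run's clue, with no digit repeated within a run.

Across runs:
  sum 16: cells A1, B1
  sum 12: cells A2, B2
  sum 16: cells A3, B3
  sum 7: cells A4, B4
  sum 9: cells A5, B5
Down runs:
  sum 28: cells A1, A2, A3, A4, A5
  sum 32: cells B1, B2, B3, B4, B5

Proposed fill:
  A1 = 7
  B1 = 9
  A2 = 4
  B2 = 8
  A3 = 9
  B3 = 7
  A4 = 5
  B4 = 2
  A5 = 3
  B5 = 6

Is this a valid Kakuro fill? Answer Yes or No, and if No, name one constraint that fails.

Across: 7+9=16; 4+8=12; 9+7=16; 5+2=7; 3+6=9. Down: 7+4+9+5+3=28; 9+8+7+2+6=32. No digit repeats within any run.

Yes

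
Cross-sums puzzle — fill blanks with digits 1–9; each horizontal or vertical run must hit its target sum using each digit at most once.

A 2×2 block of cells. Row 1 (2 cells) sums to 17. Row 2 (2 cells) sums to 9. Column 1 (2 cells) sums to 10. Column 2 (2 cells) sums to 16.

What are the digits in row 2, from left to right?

2 7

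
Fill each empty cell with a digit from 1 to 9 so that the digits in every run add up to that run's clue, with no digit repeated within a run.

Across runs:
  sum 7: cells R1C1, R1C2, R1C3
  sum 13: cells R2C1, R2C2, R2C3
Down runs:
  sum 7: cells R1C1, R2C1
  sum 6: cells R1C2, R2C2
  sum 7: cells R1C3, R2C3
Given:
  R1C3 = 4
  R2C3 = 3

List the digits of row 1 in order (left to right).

1 2 4

7 in 3 cells must be {1,2,4}.
No cell is forced outright now. R1C1 can only be 1 or 2 (the digits allowed by both its 7 across and its 7 down). If R1C1 = 2: that forces R1C2 = 1, after which R2C1 would have to be in {1,2,4,6,8,9} for the 13 across but in {5} for the 7 down — contradiction. So R1C1 = 1.
R1C2 = 7 − 5 = 2 completes the 7 across.
R2C1 = 7 − 1 = 6 completes the 7 down.
R2C2 = 13 − 9 = 4 completes the 13 across.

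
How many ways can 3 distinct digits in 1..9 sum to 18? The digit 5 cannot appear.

3 distinct digits from 1–9 sum between 6 and 24.
Dropping sets that contain 5.
Enumerating: {1,8,9}, {2,7,9}, {3,6,9}, {3,7,8}, {4,6,8}.

5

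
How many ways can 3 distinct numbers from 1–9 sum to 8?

3 distinct digits from 1–9 sum between 6 and 24.
Enumerating: {1,2,5}, {1,3,4}.

2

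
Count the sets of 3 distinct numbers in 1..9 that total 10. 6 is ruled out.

3

3 distinct digits from 1–9 sum between 6 and 24.
Dropping sets that contain 6.
Enumerating: {1,2,7}, {1,4,5}, {2,3,5}.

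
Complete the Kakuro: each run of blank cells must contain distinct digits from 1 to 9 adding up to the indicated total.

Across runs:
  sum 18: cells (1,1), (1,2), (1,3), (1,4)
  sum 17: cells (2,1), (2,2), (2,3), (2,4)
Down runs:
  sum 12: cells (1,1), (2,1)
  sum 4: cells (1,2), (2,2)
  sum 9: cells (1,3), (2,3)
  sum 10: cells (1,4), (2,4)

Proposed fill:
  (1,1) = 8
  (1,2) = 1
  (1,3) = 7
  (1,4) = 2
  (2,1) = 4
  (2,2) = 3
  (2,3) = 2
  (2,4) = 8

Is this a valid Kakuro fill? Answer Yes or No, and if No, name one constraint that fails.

Yes

Across: 8+1+7+2=18; 4+3+2+8=17. Down: 8+4=12; 1+3=4; 7+2=9; 2+8=10. No digit repeats within any run.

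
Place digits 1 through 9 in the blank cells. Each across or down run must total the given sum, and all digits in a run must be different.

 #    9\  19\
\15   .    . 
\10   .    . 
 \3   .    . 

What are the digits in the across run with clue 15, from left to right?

6, 9

3 in 2 cells must be {1,2}.
The 15 across and the 9 down share only 6, so R1C1 = 6.
R1C2 = 15 − 6 = 9 completes the 15 across.
Given what's placed, R3C2 must be 2 to fit the 3 across and 19 down.
R2C2 = 19 − 11 = 8 completes the 19 down.
R3C1 = 3 − 2 = 1 completes the 3 across.
R2C1 = 10 − 8 = 2 completes the 10 across.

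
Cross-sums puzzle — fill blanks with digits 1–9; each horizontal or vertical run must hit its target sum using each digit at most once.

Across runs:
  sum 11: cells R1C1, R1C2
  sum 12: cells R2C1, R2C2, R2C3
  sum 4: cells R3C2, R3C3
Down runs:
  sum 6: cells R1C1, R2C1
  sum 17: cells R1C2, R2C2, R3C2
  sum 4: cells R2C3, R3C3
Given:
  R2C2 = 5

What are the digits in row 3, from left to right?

3 1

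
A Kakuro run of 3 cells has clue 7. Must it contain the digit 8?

No

The only way to make 7 from 3 distinct digits is {1,2,4}, which does not contain 8.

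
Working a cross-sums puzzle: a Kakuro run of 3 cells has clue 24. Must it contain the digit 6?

The only way to make 24 from 3 distinct digits is {7,8,9}, which does not contain 6.

No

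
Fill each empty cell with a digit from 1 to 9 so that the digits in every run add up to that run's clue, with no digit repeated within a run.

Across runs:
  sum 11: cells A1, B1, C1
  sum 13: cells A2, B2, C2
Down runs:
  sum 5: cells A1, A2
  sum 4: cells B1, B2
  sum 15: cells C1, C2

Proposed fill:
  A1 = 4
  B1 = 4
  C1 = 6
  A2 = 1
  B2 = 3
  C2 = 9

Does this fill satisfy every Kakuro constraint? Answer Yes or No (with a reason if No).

No — the across run A1–C1 sums to 14, not 11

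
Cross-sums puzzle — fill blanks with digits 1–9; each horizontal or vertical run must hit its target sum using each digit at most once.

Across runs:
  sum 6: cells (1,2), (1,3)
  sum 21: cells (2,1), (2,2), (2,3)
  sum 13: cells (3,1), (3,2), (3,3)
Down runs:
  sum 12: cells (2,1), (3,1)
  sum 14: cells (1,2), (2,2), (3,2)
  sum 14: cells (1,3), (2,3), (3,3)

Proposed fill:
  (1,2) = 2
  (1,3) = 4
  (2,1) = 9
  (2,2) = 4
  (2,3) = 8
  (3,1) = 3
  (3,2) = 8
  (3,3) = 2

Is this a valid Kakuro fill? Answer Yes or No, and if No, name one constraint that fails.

Yes

Across: 2+4=6; 9+4+8=21; 3+8+2=13. Down: 9+3=12; 2+4+8=14; 4+8+2=14. No digit repeats within any run.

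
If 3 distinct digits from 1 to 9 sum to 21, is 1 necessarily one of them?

Counterexample: {4,8,9} sums to 21 without using 1.

No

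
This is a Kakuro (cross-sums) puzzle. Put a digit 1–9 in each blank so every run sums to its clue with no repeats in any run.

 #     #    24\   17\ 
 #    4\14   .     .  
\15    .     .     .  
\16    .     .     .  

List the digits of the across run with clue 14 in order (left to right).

9 5

4 in 2 cells must be {1,3}; 24 in 3 cells must be {7,8,9}.
Nothing is forced directly, so branch on R3C2, whose candidates are 7 or 8 or 9. If R3C2 = 8: that forces R1C2 = 9, R1C3 = 5, R2C2 = 7, R2C3 = 3, after which R3C3 would have to be in {1,2,3,5,6,7} for the 16 across but in {9} for the 17 down — contradiction. If R3C2 = 9: that forces R1C2 = 8, R1C3 = 6, R2C2 = 7, R2C1 = 3, after which R2C3 would have to be in {5} for the 15 across but in {2,3,4,7,8,9} for the 17 down — contradiction. So R3C2 = 7.
Nothing is forced directly, so branch on R1C2, whose candidates are 8 or 9. If R1C2 = 8: that forces R1C3 = 6, R2C2 = 9, R2C1 = 1, after which R2C3 would have to be in {5} for the 15 across but in {2,3,4,7,8,9} for the 17 down — contradiction. So R1C2 = 9.
R1C3 = 14 − 9 = 5 completes the 14 across.
R2C2 = 24 − 16 = 8 completes the 24 down.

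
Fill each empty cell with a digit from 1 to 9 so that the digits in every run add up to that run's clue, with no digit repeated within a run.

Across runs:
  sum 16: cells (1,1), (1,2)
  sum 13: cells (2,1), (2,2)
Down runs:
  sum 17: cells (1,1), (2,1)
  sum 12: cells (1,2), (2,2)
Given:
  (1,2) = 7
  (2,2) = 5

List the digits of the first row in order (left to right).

9 7

16 in 2 cells must be {7,9}; 17 in 2 cells must be {8,9}.
(1,1) = 16 − 7 = 9 completes the 16 across.
(2,1) = 13 − 5 = 8 completes the 13 across.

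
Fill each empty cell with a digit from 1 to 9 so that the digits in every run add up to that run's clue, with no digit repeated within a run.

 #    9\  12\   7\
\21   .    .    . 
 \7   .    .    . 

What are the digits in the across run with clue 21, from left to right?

7 in 3 cells must be {1,2,4}.
The 7 across and the 12 down share only 4, so R2C2 = 4.
R1C2 = 12 − 4 = 8 completes the 12 down.
Nothing is forced directly, so branch on R1C3, whose candidates are 4 or 6. If R1C3 = 4: then R1C1 would have to be in {9} for the 21 across but in {1,2,3,4,5,6,7,8} for the 9 down — contradiction. So R1C3 = 6.
R1C1 = 21 − 14 = 7 completes the 21 across.
R2C1 = 9 − 7 = 2 completes the 9 down.
R2C3 = 7 − 6 = 1 completes the 7 across.

7 8 6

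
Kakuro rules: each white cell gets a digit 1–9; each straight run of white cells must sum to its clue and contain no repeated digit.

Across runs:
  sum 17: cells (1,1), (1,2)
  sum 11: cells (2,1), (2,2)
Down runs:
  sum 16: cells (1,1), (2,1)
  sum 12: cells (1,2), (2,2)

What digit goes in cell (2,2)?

17 in 2 cells must be {8,9}; 16 in 2 cells must be {7,9}.
The 17 across and the 16 down share only 9, so (1,1) = 9.
(1,2) = 17 − 9 = 8 completes the 17 across.
(2,1) = 16 − 9 = 7 completes the 16 down.
(2,2) = 11 − 7 = 4 completes the 11 across.

4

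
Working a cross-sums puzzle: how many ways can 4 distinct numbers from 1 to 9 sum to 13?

3

4 distinct digits from 1–9 sum between 10 and 30.
Enumerating: {1,2,3,7}, {1,2,4,6}, {1,3,4,5}.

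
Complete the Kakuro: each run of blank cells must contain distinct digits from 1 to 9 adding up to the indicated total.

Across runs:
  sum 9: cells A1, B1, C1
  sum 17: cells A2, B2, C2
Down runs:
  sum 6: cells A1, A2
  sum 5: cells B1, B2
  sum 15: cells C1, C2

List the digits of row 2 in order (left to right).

5, 3, 9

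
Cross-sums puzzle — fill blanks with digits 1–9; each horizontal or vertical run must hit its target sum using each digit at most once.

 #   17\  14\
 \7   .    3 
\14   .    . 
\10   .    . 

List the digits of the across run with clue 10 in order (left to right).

8 2

R1C1 = 7 − 3 = 4 completes the 7 across.
No cell is forced outright now. R2C1 can only be 5 or 6 or 8 (the digits allowed by both its 14 across and its 17 down). If R2C1 = 6: then R2C2 would have to be in {8} for the 14 across but in {2,4,5,6,7,9} for the 14 down — contradiction. If R2C1 = 8: that forces R2C2 = 6, after which R3C1 would have to be in {1,2,3,4,6,7,8,9} for the 10 across but in {5} for the 17 down — contradiction. So R2C1 = 5.
R2C2 = 14 − 5 = 9 completes the 14 across.
R3C1 = 17 − 9 = 8 completes the 17 down.
R3C2 = 10 − 8 = 2 completes the 10 across.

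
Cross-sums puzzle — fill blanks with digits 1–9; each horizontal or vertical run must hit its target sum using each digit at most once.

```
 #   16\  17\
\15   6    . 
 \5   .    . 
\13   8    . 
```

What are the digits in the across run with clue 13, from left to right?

R1C2 = 15 − 6 = 9 completes the 15 across.
R2C1 = 16 − 14 = 2 completes the 16 down.
R2C2 = 5 − 2 = 3 completes the 5 across.
R3C2 = 13 − 8 = 5 completes the 13 across.

8 5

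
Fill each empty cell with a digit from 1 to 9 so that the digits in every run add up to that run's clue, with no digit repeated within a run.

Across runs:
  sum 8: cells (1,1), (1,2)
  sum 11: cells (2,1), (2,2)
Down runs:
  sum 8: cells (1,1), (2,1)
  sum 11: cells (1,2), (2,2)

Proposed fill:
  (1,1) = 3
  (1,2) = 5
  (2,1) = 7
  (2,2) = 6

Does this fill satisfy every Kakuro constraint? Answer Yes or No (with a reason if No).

No — the down run (1,1)–(2,1) sums to 10, not 8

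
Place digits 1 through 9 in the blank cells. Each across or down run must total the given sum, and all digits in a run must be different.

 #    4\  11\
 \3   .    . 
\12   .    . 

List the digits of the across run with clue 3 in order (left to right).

1 2

3 in 2 cells must be {1,2}; 4 in 2 cells must be {1,3}.
The 3 across and the 4 down share only 1, so R1C1 = 1.
R1C2 = 3 − 1 = 2 completes the 3 across.
R2C1 = 4 − 1 = 3 completes the 4 down.
R2C2 = 12 − 3 = 9 completes the 12 across.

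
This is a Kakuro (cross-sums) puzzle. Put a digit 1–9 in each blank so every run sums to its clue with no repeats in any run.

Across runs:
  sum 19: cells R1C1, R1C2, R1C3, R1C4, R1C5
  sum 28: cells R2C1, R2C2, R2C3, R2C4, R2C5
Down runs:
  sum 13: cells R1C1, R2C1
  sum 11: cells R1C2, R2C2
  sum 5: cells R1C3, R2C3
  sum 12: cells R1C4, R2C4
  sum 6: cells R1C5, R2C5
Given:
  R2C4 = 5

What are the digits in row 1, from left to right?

5, 2, 1, 7, 4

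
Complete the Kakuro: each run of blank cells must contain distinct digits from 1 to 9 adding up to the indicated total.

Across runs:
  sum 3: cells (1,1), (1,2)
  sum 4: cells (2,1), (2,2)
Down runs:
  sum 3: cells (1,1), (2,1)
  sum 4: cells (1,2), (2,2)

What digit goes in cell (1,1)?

2

3 in 2 cells must be {1,2}; 4 in 2 cells must be {1,3}.
The 3 across and the 4 down share only 1, so (1,2) = 1.
The 4 across and the 3 down share only 1, so (2,1) = 1.
(2,2) = 4 − 1 = 3 completes the 4 across.
(1,1) = 3 − 1 = 2 completes the 3 across.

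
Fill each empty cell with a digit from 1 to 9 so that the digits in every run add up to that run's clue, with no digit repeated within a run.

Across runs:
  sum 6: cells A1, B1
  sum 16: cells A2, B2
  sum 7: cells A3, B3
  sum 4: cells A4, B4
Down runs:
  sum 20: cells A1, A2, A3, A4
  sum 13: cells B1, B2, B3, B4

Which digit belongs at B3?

1

16 in 2 cells must be {7,9}; 4 in 2 cells must be {1,3}.
Only 7 fits B2 under both its across sum 16 and down sum 13.
A2 = 16 − 7 = 9 completes the 16 across.
Nothing is forced directly, so branch on B1, whose candidates are 1 or 2. If B1 = 1: that forces A1 = 5, after which A4 would have to be in {1,3} for the 4 across but in {2,4} for the 20 down — contradiction. So B1 = 2.
A1 = 6 − 2 = 4 completes the 6 across.
A4 = 1: the only remaining digit allowed by both the 4 across and the 20 down.
B4 = 4 − 1 = 3 completes the 4 across.
A3 = 20 − 14 = 6 completes the 20 down.
B3 = 7 − 6 = 1 completes the 7 across.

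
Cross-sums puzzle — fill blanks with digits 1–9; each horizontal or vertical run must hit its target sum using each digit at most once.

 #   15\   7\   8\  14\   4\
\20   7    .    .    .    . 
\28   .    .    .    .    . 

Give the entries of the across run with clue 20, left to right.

7 4 1 5 3

4 in 2 cells must be {1,3}.
R2C1 = 15 − 7 = 8 completes the 15 down.
Nothing is forced directly, so branch on R1C4, whose candidates are 5 or 6. If R1C4 = 6: that forces R1C5 = 1, after which R2C4 would have to be in {1,2,3,4,5,6,7,9} for the 28 across but in {8} for the 14 down — contradiction. So R1C4 = 5.
R2C4 = 14 − 5 = 9 completes the 14 down.
No cell is forced outright now. R1C3 can only be 1 or 3 (the digits allowed by both its 20 across and its 8 down). If R1C3 = 3: that forces R1C5 = 1, R2C3 = 5, after which R2C5 would have to be in {2,4} for the 28 across but in {3} for the 4 down — contradiction. So R1C3 = 1.
Given what's placed, R1C5 must be 3 to fit the 20 across and 4 down.
R2C3 = 8 − 1 = 7 completes the 8 down.
R2C5 = 4 − 3 = 1 completes the 4 down.
R1C2 = 20 − 16 = 4 completes the 20 across.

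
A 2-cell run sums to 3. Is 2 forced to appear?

The only way to make 3 from 2 distinct digits is {1,2}, which contains 2.

Yes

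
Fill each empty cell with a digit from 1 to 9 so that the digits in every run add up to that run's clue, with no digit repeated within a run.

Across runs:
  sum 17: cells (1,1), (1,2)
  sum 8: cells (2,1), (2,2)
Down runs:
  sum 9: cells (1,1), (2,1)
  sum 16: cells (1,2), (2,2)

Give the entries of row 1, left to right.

8, 9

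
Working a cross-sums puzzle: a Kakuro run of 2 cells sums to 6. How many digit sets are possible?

2

2 distinct digits from 1–9 sum between 3 and 17.
Enumerating: {1,5}, {2,4}.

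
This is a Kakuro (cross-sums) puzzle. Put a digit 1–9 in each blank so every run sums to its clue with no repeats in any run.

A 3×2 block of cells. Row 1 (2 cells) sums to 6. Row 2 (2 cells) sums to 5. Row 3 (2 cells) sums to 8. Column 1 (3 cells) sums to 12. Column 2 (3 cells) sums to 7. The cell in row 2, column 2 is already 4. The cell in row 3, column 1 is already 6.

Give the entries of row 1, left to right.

7 in 3 cells must be {1,2,4}.
(2,1) = 5 − 4 = 1 completes the 5 across.
(3,2) = 8 − 6 = 2 completes the 8 across.
(1,1) = 12 − 7 = 5 completes the 12 down.
(1,2) = 6 − 5 = 1 completes the 6 across.

5, 1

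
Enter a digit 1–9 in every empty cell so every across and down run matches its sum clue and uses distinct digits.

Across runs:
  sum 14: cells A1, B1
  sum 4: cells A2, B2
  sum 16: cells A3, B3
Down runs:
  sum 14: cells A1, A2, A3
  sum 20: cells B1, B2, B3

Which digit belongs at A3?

4 in 2 cells must be {1,3}; 16 in 2 cells must be {7,9}.
The 4 across and the 20 down share only 3, so B2 = 3.
Given what's placed, B3 must be 9 to fit the 16 across and 20 down.
B1 = 20 − 12 = 8 completes the 20 down.
A2 = 4 − 3 = 1 completes the 4 across.
A3 = 16 − 9 = 7 completes the 16 across.
A1 = 14 − 8 = 6 completes the 14 across.

7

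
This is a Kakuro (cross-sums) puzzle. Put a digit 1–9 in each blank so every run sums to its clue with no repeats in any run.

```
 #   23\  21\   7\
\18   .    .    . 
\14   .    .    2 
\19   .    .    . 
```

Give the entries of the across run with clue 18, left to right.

23 in 3 cells must be {6,8,9}; 7 in 3 cells must be {1,2,4}.
R3C3 = 4: the only remaining digit allowed by both the 19 across and the 7 down.
R1C3 = 7 − 6 = 1 completes the 7 down.
No cell is forced outright now. R1C1 can only be 8 or 9 (the digits allowed by both its 18 across and its 23 down). If R1C1 = 8: that forces R1C2 = 9, R2C1 = 9, after which R2C2 would have to be in {3} for the 14 across but in {4,5,7,8} for the 21 down — contradiction. So R1C1 = 9.
R1C2 = 18 − 10 = 8 completes the 18 across.

9 8 1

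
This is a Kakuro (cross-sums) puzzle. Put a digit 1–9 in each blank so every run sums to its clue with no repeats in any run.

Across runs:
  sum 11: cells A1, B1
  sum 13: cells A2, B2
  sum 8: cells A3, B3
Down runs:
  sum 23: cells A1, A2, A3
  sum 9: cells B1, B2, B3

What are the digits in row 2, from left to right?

9 4

23 in 3 cells must be {6,8,9}.
The 8 across and the 23 down share only 6, so A3 = 6.
B3 = 8 − 6 = 2 completes the 8 across.
Nothing is forced directly, so branch on A1, whose candidates are 8 or 9. If A1 = 9: then B1 would have to be in {2} for the 11 across but in {1,3,4,6} for the 9 down — contradiction. So A1 = 8.
B1 = 11 − 8 = 3 completes the 11 across.
A2 = 23 − 14 = 9 completes the 23 down.
B2 = 13 − 9 = 4 completes the 13 across.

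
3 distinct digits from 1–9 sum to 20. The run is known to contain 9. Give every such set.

{3,8,9}; {4,7,9}; {5,6,9}

3 distinct digits from 1–9 sum between 6 and 24.
Keeping only sets containing 9.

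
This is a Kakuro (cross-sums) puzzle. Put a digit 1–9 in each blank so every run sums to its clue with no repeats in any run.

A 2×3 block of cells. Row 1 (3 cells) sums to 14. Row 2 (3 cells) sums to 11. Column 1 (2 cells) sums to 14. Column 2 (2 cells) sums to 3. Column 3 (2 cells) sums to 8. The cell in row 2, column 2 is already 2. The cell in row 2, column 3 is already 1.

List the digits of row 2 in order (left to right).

8, 2, 1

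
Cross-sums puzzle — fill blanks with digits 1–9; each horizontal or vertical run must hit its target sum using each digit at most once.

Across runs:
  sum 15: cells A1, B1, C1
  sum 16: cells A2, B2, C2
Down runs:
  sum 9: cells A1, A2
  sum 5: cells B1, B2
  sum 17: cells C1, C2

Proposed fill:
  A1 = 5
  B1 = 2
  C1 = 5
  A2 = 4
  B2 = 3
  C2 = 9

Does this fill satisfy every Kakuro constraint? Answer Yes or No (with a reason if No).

No — the across run A1–C1 sums to 12, not 15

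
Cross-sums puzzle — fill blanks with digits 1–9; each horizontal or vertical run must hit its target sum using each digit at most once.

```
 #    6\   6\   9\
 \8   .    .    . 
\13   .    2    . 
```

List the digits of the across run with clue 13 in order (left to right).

R1C2 = 6 − 2 = 4 completes the 6 down.
R1C1 = 1: the only remaining digit allowed by both the 8 across and the 6 down.
R1C3 = 8 − 5 = 3 completes the 8 across.
R2C1 = 6 − 1 = 5 completes the 6 down.
R2C3 = 13 − 7 = 6 completes the 13 across.

5 2 6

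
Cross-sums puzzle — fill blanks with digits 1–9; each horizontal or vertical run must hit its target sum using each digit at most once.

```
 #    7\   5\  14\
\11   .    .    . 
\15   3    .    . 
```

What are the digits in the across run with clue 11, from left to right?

R1C1 = 7 − 3 = 4 completes the 7 down.
Given what's placed, R2C2 must be 4 to fit the 15 across and 5 down.
R2C3 = 15 − 7 = 8 completes the 15 across.
R1C2 = 5 − 4 = 1 completes the 5 down.
R1C3 = 11 − 5 = 6 completes the 11 across.

4, 1, 6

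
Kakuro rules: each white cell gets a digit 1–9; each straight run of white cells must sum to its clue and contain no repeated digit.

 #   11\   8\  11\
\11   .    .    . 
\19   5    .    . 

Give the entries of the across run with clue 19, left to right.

R1C1 = 11 − 5 = 6 completes the 11 down.
Given what's placed, R2C2 must be 6 to fit the 19 across and 8 down.
R2C3 = 19 − 11 = 8 completes the 19 across.
R1C2 = 8 − 6 = 2 completes the 8 down.
R1C3 = 11 − 8 = 3 completes the 11 across.

5 6 8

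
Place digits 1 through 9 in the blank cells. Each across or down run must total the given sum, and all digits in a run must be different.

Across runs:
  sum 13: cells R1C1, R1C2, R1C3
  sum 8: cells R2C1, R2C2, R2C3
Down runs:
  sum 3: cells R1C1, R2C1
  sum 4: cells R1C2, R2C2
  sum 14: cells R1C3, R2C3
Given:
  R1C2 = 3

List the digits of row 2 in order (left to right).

2, 1, 5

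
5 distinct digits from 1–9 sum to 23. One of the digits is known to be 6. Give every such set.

5 distinct digits from 1–9 sum between 15 and 35.
Keeping only sets containing 6.

{1,2,5,6,9}; {1,3,4,6,9}; {1,3,5,6,8}; {1,4,5,6,7}; {2,3,4,6,8}; {2,3,5,6,7}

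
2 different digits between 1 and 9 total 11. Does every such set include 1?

No

Counterexample: {2,9} sums to 11 without using 1.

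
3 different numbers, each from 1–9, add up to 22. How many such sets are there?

2

3 distinct digits from 1–9 sum between 6 and 24.
Enumerating: {5,8,9}, {6,7,9}.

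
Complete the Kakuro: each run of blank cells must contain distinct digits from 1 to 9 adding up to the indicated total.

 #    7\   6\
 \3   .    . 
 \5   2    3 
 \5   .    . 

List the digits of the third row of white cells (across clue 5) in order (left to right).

4, 1

3 in 2 cells must be {1,2}; 7 in 3 cells must be {1,2,4}; 6 in 3 cells must be {1,2,3}.
R1C1 = 1: the only remaining digit allowed by both the 3 across and the 7 down.
R1C2 = 3 − 1 = 2 completes the 3 across.
R3C1 = 7 − 3 = 4 completes the 7 down.
R3C2 = 5 − 4 = 1 completes the 5 across.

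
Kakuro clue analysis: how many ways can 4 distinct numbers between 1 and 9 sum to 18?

11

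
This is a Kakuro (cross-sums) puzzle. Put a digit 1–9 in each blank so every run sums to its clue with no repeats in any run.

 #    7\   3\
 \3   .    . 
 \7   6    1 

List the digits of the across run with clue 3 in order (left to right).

1 2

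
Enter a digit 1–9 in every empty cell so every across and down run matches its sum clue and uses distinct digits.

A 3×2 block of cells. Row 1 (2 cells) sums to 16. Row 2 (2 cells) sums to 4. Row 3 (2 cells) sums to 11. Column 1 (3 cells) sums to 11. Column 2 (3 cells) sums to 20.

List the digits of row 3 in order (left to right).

16 in 2 cells must be {7,9}; 4 in 2 cells must be {1,3}.
The 16 across and the 11 down share only 7, so (1,1) = 7.
(1,2) = 16 − 7 = 9 completes the 16 across.
Given what's placed, (2,2) must be 3 to fit the 4 across and 20 down.
(3,1) = 3: the only remaining digit allowed by both the 11 across and the 11 down.
(3,2) = 11 − 3 = 8 completes the 11 across.
(2,1) = 4 − 3 = 1 completes the 4 across.

3, 8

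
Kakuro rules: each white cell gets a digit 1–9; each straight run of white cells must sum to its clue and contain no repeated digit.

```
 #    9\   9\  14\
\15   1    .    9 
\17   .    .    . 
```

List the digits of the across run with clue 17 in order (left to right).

R1C2 = 15 − 10 = 5 completes the 15 across.
R2C1 = 9 − 1 = 8 completes the 9 down.
R2C2 = 9 − 5 = 4 completes the 9 down.
R2C3 = 17 − 12 = 5 completes the 17 across.

8, 4, 5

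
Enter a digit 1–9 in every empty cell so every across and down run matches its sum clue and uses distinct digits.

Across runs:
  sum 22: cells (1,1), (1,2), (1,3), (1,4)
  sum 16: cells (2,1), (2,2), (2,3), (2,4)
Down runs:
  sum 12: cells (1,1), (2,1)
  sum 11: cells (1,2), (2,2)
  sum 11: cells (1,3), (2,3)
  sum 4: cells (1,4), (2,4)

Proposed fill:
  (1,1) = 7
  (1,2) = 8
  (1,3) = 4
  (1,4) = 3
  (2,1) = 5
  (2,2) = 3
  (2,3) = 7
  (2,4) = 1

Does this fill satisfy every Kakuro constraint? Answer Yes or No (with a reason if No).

Across: 7+8+4+3=22; 5+3+7+1=16. Down: 7+5=12; 8+3=11; 4+7=11; 3+1=4. No digit repeats within any run.

Yes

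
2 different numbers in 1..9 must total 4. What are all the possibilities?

{1,3}

2 distinct digits from 1–9 sum between 3 and 17.
Only one set works: {1,3}.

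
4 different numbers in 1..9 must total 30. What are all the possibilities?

{6,7,8,9}

4 distinct digits from 1–9 sum between 10 and 30.
Only one set works: {6,7,8,9}.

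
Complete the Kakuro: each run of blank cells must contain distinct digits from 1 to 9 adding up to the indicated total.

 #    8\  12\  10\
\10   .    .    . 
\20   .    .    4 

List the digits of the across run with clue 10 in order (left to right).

R1C3 = 10 − 4 = 6 completes the 10 down.
Given what's placed, R2C1 must be 7 to fit the 20 across and 8 down.
R2C2 = 20 − 11 = 9 completes the 20 across.
R1C1 = 8 − 7 = 1 completes the 8 down.
R1C2 = 10 − 7 = 3 completes the 10 across.

1 3 6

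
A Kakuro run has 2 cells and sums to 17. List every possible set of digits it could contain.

2 distinct digits from 1–9 sum between 3 and 17.
Only one set works: {8,9}.

{8,9}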